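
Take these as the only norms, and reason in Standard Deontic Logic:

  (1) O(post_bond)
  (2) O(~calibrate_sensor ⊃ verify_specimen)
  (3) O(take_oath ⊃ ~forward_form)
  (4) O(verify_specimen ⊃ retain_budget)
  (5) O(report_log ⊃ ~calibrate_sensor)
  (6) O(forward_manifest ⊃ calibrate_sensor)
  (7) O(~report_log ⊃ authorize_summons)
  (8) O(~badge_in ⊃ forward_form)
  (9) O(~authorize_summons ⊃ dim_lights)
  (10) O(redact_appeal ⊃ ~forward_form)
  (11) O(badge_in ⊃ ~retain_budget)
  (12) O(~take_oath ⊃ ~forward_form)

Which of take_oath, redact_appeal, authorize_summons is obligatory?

Premises 3 and 12 are O(take_oath ⊃ ~forward_form) and O(~take_oath ⊃ ~forward_form); every ideal world satisfies take_oath or ~take_oath, so in either case ~forward_form holds — hence O(~forward_form).
Premise 8, O(~badge_in ⊃ forward_form), contraposes to O(~forward_form ⊃ badge_in); with O(~forward_form) we get O(badge_in).
Premise 11 is O(badge_in ⊃ ~retain_budget); since O(badge_in), deontic closure gives O(~retain_budget).
Premise 4, O(verify_specimen ⊃ retain_budget), contraposes to O(~retain_budget ⊃ ~verify_specimen); with O(~retain_budget) we get O(~verify_specimen).
Premise 2 is O(~calibrate_sensor ⊃ verify_specimen); contrapositively O(~verify_specimen ⊃ calibrate_sensor). Since O(~verify_specimen) holds, K gives O(calibrate_sensor).
The contrapositive of premise 5 (O(report_log ⊃ ~calibrate_sensor)) is O(calibrate_sensor ⊃ ~report_log), and O(calibrate_sensor) is already established, so O(~report_log).
With premise 7, O(~report_log ⊃ authorize_summons), the K-axiom yields O(authorize_summons).
So O(authorize_summons) holds — authorize_summons is obligatory. None of the other listed options is made obligatory by any chain of premises.

authorize_summons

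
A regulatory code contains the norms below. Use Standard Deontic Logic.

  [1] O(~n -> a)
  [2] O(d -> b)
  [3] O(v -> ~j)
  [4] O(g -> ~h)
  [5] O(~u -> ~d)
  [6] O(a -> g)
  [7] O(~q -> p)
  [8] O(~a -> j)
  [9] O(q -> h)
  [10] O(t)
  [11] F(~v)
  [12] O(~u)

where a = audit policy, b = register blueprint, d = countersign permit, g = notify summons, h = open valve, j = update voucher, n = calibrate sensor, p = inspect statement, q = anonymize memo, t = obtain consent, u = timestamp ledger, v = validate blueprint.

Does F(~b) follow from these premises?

Premise 2 is O(d -> b), but O(d) is not derivable from the premises, so it does not yield O(b).
No other premise forces O(b). An ideal world satisfying every premise can still have ~b true, so F(~b) is not derivable.

No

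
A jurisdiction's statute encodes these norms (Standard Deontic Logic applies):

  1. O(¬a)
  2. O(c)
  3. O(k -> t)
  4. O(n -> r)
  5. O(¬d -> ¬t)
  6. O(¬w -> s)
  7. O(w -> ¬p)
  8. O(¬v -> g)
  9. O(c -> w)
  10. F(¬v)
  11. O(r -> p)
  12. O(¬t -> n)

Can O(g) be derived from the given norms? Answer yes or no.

Premise 8 is O(¬v -> g), but O(¬v) is not derivable from the premises, so it does not yield O(g).
No other premise forces O(g). An ideal world satisfying every premise can still have g false, so O(g) is not derivable.

No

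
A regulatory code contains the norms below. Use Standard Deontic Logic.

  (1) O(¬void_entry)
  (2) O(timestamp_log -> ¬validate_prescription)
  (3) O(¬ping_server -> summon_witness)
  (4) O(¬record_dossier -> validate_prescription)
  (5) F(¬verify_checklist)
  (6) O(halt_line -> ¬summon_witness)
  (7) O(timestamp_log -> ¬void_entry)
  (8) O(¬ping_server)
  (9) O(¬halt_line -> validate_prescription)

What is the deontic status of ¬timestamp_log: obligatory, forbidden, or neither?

Obligatory

Premise 8 states O(¬ping_server) outright.
Premise 3 is O(¬ping_server -> summon_witness); since O(¬ping_server), deontic closure gives O(summon_witness).
Premise 6, O(halt_line -> ¬summon_witness), contraposes to O(summon_witness -> ¬halt_line); with O(summon_witness) we get O(¬halt_line).
With premise 9, O(¬halt_line -> validate_prescription), the K-axiom yields O(validate_prescription).
The contrapositive of premise 2 (O(timestamp_log -> ¬validate_prescription)) is O(validate_prescription -> ¬timestamp_log), and O(validate_prescription) is already established, so O(¬timestamp_log).
Premises 1, 4, 5, 7 do not contribute to this derivation.
Hence ¬timestamp_log is obligatory.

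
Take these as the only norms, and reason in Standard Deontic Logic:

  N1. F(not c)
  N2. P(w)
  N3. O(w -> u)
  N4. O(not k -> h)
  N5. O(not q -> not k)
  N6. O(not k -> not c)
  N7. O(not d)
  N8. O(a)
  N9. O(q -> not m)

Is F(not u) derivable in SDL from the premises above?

No

Premise 3 is O(w -> u), but O(w) is not derivable from the premises (the permission P(w) asserts only not O(not w), not O(w)), so it does not yield O(u).
No other premise forces O(u). An ideal world satisfying every premise can still have not u true, so F(not u) is not derivable.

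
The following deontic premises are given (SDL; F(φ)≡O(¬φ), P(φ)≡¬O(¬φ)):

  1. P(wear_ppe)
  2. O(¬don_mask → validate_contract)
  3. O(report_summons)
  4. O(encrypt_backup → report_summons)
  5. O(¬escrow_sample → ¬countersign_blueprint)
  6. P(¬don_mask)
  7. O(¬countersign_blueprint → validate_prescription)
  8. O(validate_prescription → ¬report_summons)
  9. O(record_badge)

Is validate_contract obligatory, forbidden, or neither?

Premise 2 is O(¬don_mask → validate_contract), but O(¬don_mask) is not derivable from the premises (the permission P(¬don_mask) asserts only ¬O(don_mask), not O(¬don_mask)), so it does not yield O(validate_contract).
No premise or chain of K-axiom applications forces O(validate_contract), and none forces O(¬validate_contract). So validate_contract is neither obligatory nor forbidden under these norms.

Neither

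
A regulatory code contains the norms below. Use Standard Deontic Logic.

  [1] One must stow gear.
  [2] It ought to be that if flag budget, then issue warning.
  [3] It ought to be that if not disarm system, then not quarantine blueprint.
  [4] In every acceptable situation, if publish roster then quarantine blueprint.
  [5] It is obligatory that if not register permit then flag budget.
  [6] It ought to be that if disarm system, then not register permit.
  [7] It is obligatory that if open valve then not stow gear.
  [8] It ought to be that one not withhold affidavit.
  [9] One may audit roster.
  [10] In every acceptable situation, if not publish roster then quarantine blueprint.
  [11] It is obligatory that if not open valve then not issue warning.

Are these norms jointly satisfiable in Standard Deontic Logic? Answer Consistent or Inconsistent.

Inconsistent

Premises 10 and 4 are O(¬publish_roster → quarantine_blueprint) and O(publish_roster → quarantine_blueprint); every ideal world satisfies ¬publish_roster or publish_roster, so in either case quarantine_blueprint holds — hence O(quarantine_blueprint).
The contrapositive of premise 3 (O(¬disarm_system → ¬quarantine_blueprint)) is O(quarantine_blueprint → disarm_system), and O(quarantine_blueprint) is already established, so O(disarm_system).
With premise 6, O(disarm_system → ¬register_permit), the K-axiom yields O(¬register_permit).
Applying K to premise 5 (O(¬register_permit → flag_budget)) and O(¬register_permit) yields O(flag_budget).
Premise 2 is O(flag_budget → issue_warning); since O(flag_budget), deontic closure gives O(issue_warning).
Premise 11 is O(¬open_valve → ¬issue_warning); contrapositively O(issue_warning → open_valve). Since O(issue_warning) holds, K gives O(open_valve).
Applying K to premise 7 (O(open_valve → ¬stow_gear)) and O(open_valve) yields O(¬stow_gear).
However, premise 1 gives O(stow_gear).
We now have both O(¬stow_gear) and O(stow_gear) — stow_gear is simultaneously obligatory and forbidden, violating the D-axiom.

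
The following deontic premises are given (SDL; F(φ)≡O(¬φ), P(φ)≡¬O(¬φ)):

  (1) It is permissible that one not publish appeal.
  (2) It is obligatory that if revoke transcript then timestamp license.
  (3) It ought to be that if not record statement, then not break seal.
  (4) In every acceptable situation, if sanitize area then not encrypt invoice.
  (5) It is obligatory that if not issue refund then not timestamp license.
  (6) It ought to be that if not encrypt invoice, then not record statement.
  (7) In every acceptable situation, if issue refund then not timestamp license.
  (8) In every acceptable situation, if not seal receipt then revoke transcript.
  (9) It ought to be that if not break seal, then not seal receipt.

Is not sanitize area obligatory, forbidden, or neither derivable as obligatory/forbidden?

Premises 7 and 5 cover both cases: O(issue_refund → ¬timestamp_license) and O(¬issue_refund → ¬timestamp_license). Since issue_refund ∨ ¬issue_refund is a tautology, O(¬timestamp_license) follows.
The contrapositive of premise 2 (O(revoke_transcript → timestamp_license)) is O(¬timestamp_license → ¬revoke_transcript), and O(¬timestamp_license) is already established, so O(¬revoke_transcript).
The contrapositive of premise 8 (O(¬seal_receipt → revoke_transcript)) is O(¬revoke_transcript → seal_receipt), and O(¬revoke_transcript) is already established, so O(seal_receipt).
Premise 9, O(¬break_seal → ¬seal_receipt), contraposes to O(seal_receipt → break_seal); with O(seal_receipt) we get O(break_seal).
Premise 3, O(¬record_statement → ¬break_seal), contraposes to O(break_seal → record_statement); with O(break_seal) we get O(record_statement).
The contrapositive of premise 6 (O(¬encrypt_invoice → ¬record_statement)) is O(record_statement → encrypt_invoice), and O(record_statement) is already established, so O(encrypt_invoice).
Premise 4, O(sanitize_area → ¬encrypt_invoice), contraposes to O(encrypt_invoice → ¬sanitize_area); with O(encrypt_invoice) we get O(¬sanitize_area).
Premise 1 does not contribute to this derivation.
Hence ¬sanitize_area is obligatory.

Obligatory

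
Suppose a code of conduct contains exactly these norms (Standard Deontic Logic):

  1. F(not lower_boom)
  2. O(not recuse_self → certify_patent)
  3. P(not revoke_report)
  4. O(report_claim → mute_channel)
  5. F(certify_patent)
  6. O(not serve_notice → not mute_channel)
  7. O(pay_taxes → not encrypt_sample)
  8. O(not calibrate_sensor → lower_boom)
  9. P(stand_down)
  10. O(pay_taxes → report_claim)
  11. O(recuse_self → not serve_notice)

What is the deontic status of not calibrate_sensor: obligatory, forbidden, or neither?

Neither

Premise 8 is O(not calibrate_sensor → lower_boom); even if O(lower_boom) held, inferring O(not calibrate_sensor) would be affirming the consequent — invalid.
No premise or chain of K-axiom applications forces O(not calibrate_sensor), and none forces O(calibrate_sensor). So not calibrate_sensor is neither obligatory nor forbidden under these norms.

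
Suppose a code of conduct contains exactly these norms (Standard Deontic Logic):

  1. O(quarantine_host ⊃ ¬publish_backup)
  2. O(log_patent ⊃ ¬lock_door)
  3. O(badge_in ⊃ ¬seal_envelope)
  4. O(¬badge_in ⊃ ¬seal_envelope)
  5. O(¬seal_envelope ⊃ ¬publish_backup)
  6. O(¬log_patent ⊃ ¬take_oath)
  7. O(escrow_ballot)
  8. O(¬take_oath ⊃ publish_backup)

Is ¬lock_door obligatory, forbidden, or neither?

Obligatory

Premises 3 and 4 are O(badge_in ⊃ ¬seal_envelope) and O(¬badge_in ⊃ ¬seal_envelope); every ideal world satisfies badge_in or ¬badge_in, so in either case ¬seal_envelope holds — hence O(¬seal_envelope).
Premise 5 is O(¬seal_envelope ⊃ ¬publish_backup); since O(¬seal_envelope), deontic closure gives O(¬publish_backup).
The contrapositive of premise 8 (O(¬take_oath ⊃ publish_backup)) is O(¬publish_backup ⊃ take_oath), and O(¬publish_backup) is already established, so O(take_oath).
The contrapositive of premise 6 (O(¬log_patent ⊃ ¬take_oath)) is O(take_oath ⊃ log_patent), and O(take_oath) is already established, so O(log_patent).
Premise 2 is O(log_patent ⊃ ¬lock_door); since O(log_patent), deontic closure gives O(¬lock_door).
Premises 1, 7 do not contribute to this derivation.
Hence ¬lock_door is obligatory.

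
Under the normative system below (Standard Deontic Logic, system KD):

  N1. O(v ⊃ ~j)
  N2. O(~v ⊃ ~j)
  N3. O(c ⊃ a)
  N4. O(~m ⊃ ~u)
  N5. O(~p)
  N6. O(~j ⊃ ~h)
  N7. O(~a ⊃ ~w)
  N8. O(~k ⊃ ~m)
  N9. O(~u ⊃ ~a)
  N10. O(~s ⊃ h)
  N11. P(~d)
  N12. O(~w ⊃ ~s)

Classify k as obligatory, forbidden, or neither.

Obligatory

By case analysis on ~v: premise 2 gives O(~v ⊃ ~j) and premise 1 gives O(v ⊃ ~j), so O(~j) either way.
From O(~j) and premise 6, O(~j ⊃ ~h), we obtain O(~h).
Premise 10 is O(~s ⊃ h); contrapositively O(~h ⊃ s). Since O(~h) holds, K gives O(s).
Premise 12, O(~w ⊃ ~s), contraposes to O(s ⊃ w); with O(s) we get O(w).
Premise 7, O(~a ⊃ ~w), contraposes to O(w ⊃ a); with O(w) we get O(a).
Premise 9, O(~u ⊃ ~a), contraposes to O(a ⊃ u); with O(a) we get O(u).
Premise 4 is O(~m ⊃ ~u); contrapositively O(u ⊃ m). Since O(u) holds, K gives O(m).
Premise 8, O(~k ⊃ ~m), contraposes to O(m ⊃ k); with O(m) we get O(k).
Premises 3, 5, 11 do not contribute to this derivation.
Hence k is obligatory.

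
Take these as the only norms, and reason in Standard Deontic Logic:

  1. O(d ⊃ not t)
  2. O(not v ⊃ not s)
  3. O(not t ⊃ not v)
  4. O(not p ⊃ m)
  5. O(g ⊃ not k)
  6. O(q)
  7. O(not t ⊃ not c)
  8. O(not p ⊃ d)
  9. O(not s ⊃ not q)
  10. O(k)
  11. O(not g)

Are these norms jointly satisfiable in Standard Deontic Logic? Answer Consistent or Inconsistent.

Premise 5 is O(g ⊃ not k), but O(g) is not derivable from the premises, so it does not yield O(not k).
So O(not k) is not derivable, and the apparent clash with O(k) does not arise.
A world satisfying every obligation exists (e.g. c=false, d=false, g=false, k=true, m=false, p=true, q=true, s=true, t=true, v=true); no atom is both obligatory and forbidden, so the set is consistent.

Consistent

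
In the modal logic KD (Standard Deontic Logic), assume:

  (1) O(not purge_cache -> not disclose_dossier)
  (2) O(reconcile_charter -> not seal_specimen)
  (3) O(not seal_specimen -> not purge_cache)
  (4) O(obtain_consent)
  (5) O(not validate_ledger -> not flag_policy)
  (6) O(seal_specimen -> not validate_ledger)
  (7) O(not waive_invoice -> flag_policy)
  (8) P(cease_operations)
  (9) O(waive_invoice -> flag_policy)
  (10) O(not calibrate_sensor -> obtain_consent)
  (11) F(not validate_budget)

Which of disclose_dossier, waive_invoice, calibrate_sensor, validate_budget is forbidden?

disclose_dossier

Premises 9 and 7 are O(waive_invoice -> flag_policy) and O(not waive_invoice -> flag_policy); every ideal world satisfies waive_invoice or not waive_invoice, so in either case flag_policy holds — hence O(flag_policy).
Premise 5, O(not validate_ledger -> not flag_policy), contraposes to O(flag_policy -> validate_ledger); with O(flag_policy) we get O(validate_ledger).
Premise 6 is O(seal_specimen -> not validate_ledger); contrapositively O(validate_ledger -> not seal_specimen). Since O(validate_ledger) holds, K gives O(not seal_specimen).
Premise 3 is O(not seal_specimen -> not purge_cache); since O(not seal_specimen), deontic closure gives O(not purge_cache).
Premise 1 is O(not purge_cache -> not disclose_dossier); since O(not purge_cache), deontic closure gives O(not disclose_dossier).
So O(not disclose_dossier) holds, i.e. disclose_dossier is forbidden. None of the other listed options is forbidden under the premises.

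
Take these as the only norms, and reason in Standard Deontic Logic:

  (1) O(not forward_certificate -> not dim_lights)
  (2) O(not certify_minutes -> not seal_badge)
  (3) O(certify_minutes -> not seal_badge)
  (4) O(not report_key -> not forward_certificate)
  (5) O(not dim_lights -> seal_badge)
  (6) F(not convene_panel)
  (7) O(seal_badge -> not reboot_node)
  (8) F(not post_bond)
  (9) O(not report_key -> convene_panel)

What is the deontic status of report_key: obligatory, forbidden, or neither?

Obligatory

Premises 3 and 2 cover both cases: O(certify_minutes -> not seal_badge) and O(not certify_minutes -> not seal_badge). Since certify_minutes ∨ not certify_minutes is a tautology, O(not seal_badge) follows.
Premise 5 is O(not dim_lights -> seal_badge); contrapositively O(not seal_badge -> dim_lights). Since O(not seal_badge) holds, K gives O(dim_lights).
Premise 1 is O(not forward_certificate -> not dim_lights); contrapositively O(dim_lights -> forward_certificate). Since O(dim_lights) holds, K gives O(forward_certificate).
Premise 4 is O(not report_key -> not forward_certificate); contrapositively O(forward_certificate -> report_key). Since O(forward_certificate) holds, K gives O(report_key).
Premises 6, 7, 8, 9 do not contribute to this derivation.
Hence report_key is obligatory.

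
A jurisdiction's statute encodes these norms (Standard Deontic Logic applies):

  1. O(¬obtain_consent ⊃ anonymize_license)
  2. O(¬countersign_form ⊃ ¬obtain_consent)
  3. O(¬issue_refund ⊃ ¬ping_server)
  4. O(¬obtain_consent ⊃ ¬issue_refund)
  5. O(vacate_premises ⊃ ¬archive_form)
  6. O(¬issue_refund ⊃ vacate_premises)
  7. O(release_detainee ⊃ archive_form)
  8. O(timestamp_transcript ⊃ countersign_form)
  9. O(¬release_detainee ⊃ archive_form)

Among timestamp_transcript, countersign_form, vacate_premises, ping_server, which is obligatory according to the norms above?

countersign_form

By case analysis on release_detainee: premise 7 gives O(release_detainee ⊃ archive_form) and premise 9 gives O(¬release_detainee ⊃ archive_form), so O(archive_form) either way.
Premise 5, O(vacate_premises ⊃ ¬archive_form), contraposes to O(archive_form ⊃ ¬vacate_premises); with O(archive_form) we get O(¬vacate_premises).
The contrapositive of premise 6 (O(¬issue_refund ⊃ vacate_premises)) is O(¬vacate_premises ⊃ issue_refund), and O(¬vacate_premises) is already established, so O(issue_refund).
Premise 4 is O(¬obtain_consent ⊃ ¬issue_refund); contrapositively O(issue_refund ⊃ obtain_consent). Since O(issue_refund) holds, K gives O(obtain_consent).
The contrapositive of premise 2 (O(¬countersign_form ⊃ ¬obtain_consent)) is O(obtain_consent ⊃ countersign_form), and O(obtain_consent) is already established, so O(countersign_form).
So O(countersign_form) holds — countersign_form is obligatory. None of the other listed options is made obligatory by any chain of premises.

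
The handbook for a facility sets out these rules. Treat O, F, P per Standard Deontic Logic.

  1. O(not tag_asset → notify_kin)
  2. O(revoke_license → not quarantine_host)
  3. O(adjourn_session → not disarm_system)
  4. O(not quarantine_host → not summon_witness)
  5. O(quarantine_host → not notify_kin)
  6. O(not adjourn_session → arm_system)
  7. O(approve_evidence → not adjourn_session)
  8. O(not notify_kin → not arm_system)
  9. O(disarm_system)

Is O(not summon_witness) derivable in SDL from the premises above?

From premise 9 we have O(disarm_system).
Premise 3, O(adjourn_session → not disarm_system), contraposes to O(disarm_system → not adjourn_session); with O(disarm_system) we get O(not adjourn_session).
Premise 6 is O(not adjourn_session → arm_system); since O(not adjourn_session), deontic closure gives O(arm_system).
The contrapositive of premise 8 (O(not notify_kin → not arm_system)) is O(arm_system → notify_kin), and O(arm_system) is already established, so O(notify_kin).
Premise 5, O(quarantine_host → not notify_kin), contraposes to O(notify_kin → not quarantine_host); with O(notify_kin) we get O(not quarantine_host).
Premise 4 is O(not quarantine_host → not summon_witness); since O(not quarantine_host), deontic closure gives O(not summon_witness).
Premises 1, 2, 7 do not contribute to this derivation.
So O(not summon_witness) follows.

Yes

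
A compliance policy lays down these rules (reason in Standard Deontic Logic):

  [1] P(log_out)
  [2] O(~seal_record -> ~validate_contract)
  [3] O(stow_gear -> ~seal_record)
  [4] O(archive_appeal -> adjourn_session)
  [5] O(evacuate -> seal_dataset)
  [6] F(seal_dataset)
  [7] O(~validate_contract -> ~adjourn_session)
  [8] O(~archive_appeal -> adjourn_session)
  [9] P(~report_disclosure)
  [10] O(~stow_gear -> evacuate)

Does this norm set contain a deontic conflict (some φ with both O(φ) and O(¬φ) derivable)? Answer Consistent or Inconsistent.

Premises 8 and 4 cover both cases: O(~archive_appeal -> adjourn_session) and O(archive_appeal -> adjourn_session). Since ~archive_appeal ∨ archive_appeal is a tautology, O(adjourn_session) follows.
The contrapositive of premise 7 (O(~validate_contract -> ~adjourn_session)) is O(adjourn_session -> validate_contract), and O(adjourn_session) is already established, so O(validate_contract).
Premise 2, O(~seal_record -> ~validate_contract), contraposes to O(validate_contract -> seal_record); with O(validate_contract) we get O(seal_record).
Premise 3, O(stow_gear -> ~seal_record), contraposes to O(seal_record -> ~stow_gear); with O(seal_record) we get O(~stow_gear).
With premise 10, O(~stow_gear -> evacuate), the K-axiom yields O(evacuate).
Premise 5 is O(evacuate -> seal_dataset); since O(evacuate), deontic closure gives O(seal_dataset).
But premise 6, F(seal_dataset), means O(~seal_dataset).
We now have both O(seal_dataset) and O(~seal_dataset) — seal_dataset is simultaneously obligatory and forbidden, violating the D-axiom.

Inconsistent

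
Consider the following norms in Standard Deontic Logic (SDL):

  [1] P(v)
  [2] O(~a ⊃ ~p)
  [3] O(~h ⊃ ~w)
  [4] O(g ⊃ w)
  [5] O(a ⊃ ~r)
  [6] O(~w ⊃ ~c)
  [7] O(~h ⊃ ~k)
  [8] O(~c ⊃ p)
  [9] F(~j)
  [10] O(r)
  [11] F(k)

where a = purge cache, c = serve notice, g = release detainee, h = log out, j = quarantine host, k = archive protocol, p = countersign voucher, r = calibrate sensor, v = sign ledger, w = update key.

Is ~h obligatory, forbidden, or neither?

Premise 10 gives O(r).
Premise 5 is O(a ⊃ ~r); contrapositively O(r ⊃ ~a). Since O(r) holds, K gives O(~a).
With premise 2, O(~a ⊃ ~p), the K-axiom yields O(~p).
Premise 8, O(~c ⊃ p), contraposes to O(~p ⊃ c); with O(~p) we get O(c).
The contrapositive of premise 6 (O(~w ⊃ ~c)) is O(c ⊃ w), and O(c) is already established, so O(w).
The contrapositive of premise 3 (O(~h ⊃ ~w)) is O(w ⊃ h), and O(w) is already established, so O(h).
Premises 1, 4, 7, 9, 11 do not contribute to this derivation.
Thus O(h), which is F(~h): ~h is forbidden.

Forbidden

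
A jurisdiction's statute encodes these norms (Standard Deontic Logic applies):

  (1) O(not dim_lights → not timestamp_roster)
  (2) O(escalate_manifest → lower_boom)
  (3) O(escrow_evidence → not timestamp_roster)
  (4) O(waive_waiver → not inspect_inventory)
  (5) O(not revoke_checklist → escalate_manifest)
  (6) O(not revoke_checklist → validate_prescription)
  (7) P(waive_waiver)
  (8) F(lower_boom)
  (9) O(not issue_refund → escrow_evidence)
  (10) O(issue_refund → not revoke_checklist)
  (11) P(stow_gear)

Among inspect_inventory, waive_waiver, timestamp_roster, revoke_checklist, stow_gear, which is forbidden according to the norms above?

timestamp_roster

Premise 8 is F(lower_boom), i.e. O(not lower_boom).
Premise 2 is O(escalate_manifest → lower_boom); contrapositively O(not lower_boom → not escalate_manifest). Since O(not lower_boom) holds, K gives O(not escalate_manifest).
The contrapositive of premise 5 (O(not revoke_checklist → escalate_manifest)) is O(not escalate_manifest → revoke_checklist), and O(not escalate_manifest) is already established, so O(revoke_checklist).
Premise 10 is O(issue_refund → not revoke_checklist); contrapositively O(revoke_checklist → not issue_refund). Since O(revoke_checklist) holds, K gives O(not issue_refund).
Premise 9 is O(not issue_refund → escrow_evidence); since O(not issue_refund), deontic closure gives O(escrow_evidence).
From O(escrow_evidence) and premise 3, O(escrow_evidence → not timestamp_roster), we obtain O(not timestamp_roster).
So O(not timestamp_roster) holds, i.e. timestamp_roster is forbidden. None of the other listed options is forbidden under the premises.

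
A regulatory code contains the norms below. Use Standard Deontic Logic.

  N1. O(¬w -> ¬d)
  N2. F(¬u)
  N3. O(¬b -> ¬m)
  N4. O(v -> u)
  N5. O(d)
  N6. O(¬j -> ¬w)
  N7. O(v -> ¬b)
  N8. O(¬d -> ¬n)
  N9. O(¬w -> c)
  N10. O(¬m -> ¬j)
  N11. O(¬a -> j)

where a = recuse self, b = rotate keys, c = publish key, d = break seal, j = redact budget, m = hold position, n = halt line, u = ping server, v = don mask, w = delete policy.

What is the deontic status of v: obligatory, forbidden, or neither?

Forbidden

Premise 5 gives O(d).
Premise 1, O(¬w -> ¬d), contraposes to O(d -> w); with O(d) we get O(w).
The contrapositive of premise 6 (O(¬j -> ¬w)) is O(w -> j), and O(w) is already established, so O(j).
Premise 10, O(¬m -> ¬j), contraposes to O(j -> m); with O(j) we get O(m).
The contrapositive of premise 3 (O(¬b -> ¬m)) is O(m -> b), and O(m) is already established, so O(b).
Premise 7, O(v -> ¬b), contraposes to O(b -> ¬v); with O(b) we get O(¬v).
Premises 2, 4, 8, 9, 11 do not contribute to this derivation.
Thus O(¬v), which is F(v): v is forbidden.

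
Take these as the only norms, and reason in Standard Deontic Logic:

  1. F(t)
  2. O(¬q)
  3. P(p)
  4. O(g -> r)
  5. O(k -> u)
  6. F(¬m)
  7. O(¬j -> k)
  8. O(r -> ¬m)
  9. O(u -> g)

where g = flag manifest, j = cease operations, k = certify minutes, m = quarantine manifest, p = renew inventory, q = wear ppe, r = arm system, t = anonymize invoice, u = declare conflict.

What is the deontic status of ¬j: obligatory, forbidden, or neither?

F(¬m) at premise 6 means O(m).
The contrapositive of premise 8 (O(r -> ¬m)) is O(m -> ¬r), and O(m) is already established, so O(¬r).
The contrapositive of premise 4 (O(g -> r)) is O(¬r -> ¬g), and O(¬r) is already established, so O(¬g).
Premise 9 is O(u -> g); contrapositively O(¬g -> ¬u). Since O(¬g) holds, K gives O(¬u).
Premise 5 is O(k -> u); contrapositively O(¬u -> ¬k). Since O(¬u) holds, K gives O(¬k).
Premise 7 is O(¬j -> k); contrapositively O(¬k -> j). Since O(¬k) holds, K gives O(j).
Premises 1, 2, 3 do not contribute to this derivation.
Thus O(j), which is F(¬j): ¬j is forbidden.

Forbidden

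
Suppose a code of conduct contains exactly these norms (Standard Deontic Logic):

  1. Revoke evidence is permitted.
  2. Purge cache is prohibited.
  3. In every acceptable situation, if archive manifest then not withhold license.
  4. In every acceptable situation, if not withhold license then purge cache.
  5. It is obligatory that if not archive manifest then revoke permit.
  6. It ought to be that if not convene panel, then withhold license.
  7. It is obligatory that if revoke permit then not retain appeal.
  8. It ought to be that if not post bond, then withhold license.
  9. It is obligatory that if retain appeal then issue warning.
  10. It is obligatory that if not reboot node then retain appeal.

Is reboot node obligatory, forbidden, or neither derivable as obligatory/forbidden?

Premise 2 is F(purge_cache), i.e. O(¬purge_cache).
Premise 4, O(¬withhold_license → purge_cache), contraposes to O(¬purge_cache → withhold_license); with O(¬purge_cache) we get O(withhold_license).
The contrapositive of premise 3 (O(archive_manifest → ¬withhold_license)) is O(withhold_license → ¬archive_manifest), and O(withhold_license) is already established, so O(¬archive_manifest).
Applying K to premise 5 (O(¬archive_manifest → revoke_permit)) and O(¬archive_manifest) yields O(revoke_permit).
From O(revoke_permit) and premise 7, O(revoke_permit → ¬retain_appeal), we obtain O(¬retain_appeal).
Premise 10 is O(¬reboot_node → retain_appeal); contrapositively O(¬retain_appeal → reboot_node). Since O(¬retain_appeal) holds, K gives O(reboot_node).
Premises 1, 6, 8, 9 do not contribute to this derivation.
Hence reboot_node is obligatory.

Obligatory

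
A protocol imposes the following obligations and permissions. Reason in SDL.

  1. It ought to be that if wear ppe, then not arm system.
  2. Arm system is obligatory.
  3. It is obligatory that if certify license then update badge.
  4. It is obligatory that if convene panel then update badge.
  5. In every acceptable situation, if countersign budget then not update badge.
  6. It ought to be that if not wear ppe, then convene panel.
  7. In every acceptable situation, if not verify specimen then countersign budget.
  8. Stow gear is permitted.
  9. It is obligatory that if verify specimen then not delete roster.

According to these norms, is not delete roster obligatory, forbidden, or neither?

Premise 2 gives O(arm_system).
The contrapositive of premise 1 (O(wear_ppe → ¬arm_system)) is O(arm_system → ¬wear_ppe), and O(arm_system) is already established, so O(¬wear_ppe).
From O(¬wear_ppe) and premise 6, O(¬wear_ppe → convene_panel), we obtain O(convene_panel).
With premise 4, O(convene_panel → update_badge), the K-axiom yields O(update_badge).
Premise 5, O(countersign_budget → ¬update_badge), contraposes to O(update_badge → ¬countersign_budget); with O(update_badge) we get O(¬countersign_budget).
The contrapositive of premise 7 (O(¬verify_specimen → countersign_budget)) is O(¬countersign_budget → verify_specimen), and O(¬countersign_budget) is already established, so O(verify_specimen).
Applying K to premise 9 (O(verify_specimen → ¬delete_roster)) and O(verify_specimen) yields O(¬delete_roster).
Premises 3, 8 do not contribute to this derivation.
Hence ¬delete_roster is obligatory.

Obligatory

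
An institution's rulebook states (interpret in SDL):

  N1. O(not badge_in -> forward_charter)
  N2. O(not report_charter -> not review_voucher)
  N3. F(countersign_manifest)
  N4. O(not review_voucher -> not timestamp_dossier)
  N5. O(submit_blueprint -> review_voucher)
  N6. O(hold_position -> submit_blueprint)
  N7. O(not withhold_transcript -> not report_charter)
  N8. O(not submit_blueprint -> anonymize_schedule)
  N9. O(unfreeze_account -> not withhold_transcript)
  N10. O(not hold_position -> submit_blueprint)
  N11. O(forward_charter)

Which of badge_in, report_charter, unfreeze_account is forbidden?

unfreeze_account

By case analysis on not hold_position: premise 10 gives O(not hold_position -> submit_blueprint) and premise 6 gives O(hold_position -> submit_blueprint), so O(submit_blueprint) either way.
Premise 5 is O(submit_blueprint -> review_voucher); since O(submit_blueprint), deontic closure gives O(review_voucher).
The contrapositive of premise 2 (O(not report_charter -> not review_voucher)) is O(review_voucher -> report_charter), and O(review_voucher) is already established, so O(report_charter).
Premise 7, O(not withhold_transcript -> not report_charter), contraposes to O(report_charter -> withhold_transcript); with O(report_charter) we get O(withhold_transcript).
The contrapositive of premise 9 (O(unfreeze_account -> not withhold_transcript)) is O(withhold_transcript -> not unfreeze_account), and O(withhold_transcript) is already established, so O(not unfreeze_account).
So O(not unfreeze_account) holds, i.e. unfreeze_account is forbidden. None of the other listed options is forbidden under the premises.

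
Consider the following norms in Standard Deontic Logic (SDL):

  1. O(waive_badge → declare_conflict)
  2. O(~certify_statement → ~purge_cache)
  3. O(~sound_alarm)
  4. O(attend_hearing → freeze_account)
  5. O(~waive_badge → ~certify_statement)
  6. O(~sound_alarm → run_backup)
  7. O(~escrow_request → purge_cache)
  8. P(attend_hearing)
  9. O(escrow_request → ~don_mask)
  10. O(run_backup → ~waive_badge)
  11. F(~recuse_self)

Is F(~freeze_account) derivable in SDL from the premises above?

No

Premise 4 is O(attend_hearing → freeze_account), but O(attend_hearing) is not derivable from the premises (the permission P(attend_hearing) asserts only ~O(~attend_hearing), not O(attend_hearing)), so it does not yield O(freeze_account).
No other premise forces O(freeze_account). An ideal world satisfying every premise can still have ~freeze_account true, so F(~freeze_account) is not derivable.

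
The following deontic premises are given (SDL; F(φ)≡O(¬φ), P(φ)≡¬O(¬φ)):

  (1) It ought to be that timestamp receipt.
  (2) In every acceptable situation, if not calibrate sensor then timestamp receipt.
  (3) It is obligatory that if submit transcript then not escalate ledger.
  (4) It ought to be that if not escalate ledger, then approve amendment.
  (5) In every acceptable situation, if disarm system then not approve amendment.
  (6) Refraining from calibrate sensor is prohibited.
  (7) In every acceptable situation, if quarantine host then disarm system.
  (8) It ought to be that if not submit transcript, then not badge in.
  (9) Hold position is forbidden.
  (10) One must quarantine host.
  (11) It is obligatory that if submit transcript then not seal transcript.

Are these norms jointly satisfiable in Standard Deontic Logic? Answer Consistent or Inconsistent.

Consistent

Premise 2 is O(¬calibrate_sensor → timestamp_receipt); even if O(timestamp_receipt) held, inferring O(¬calibrate_sensor) would be affirming the consequent — invalid.
So O(¬calibrate_sensor) is not derivable, and the apparent clash with O(calibrate_sensor) does not arise.
A world satisfying every obligation exists (e.g. approve_amendment=false, badge_in=false, calibrate_sensor=true, disarm_system=true, escalate_ledger=true, hold_position=false, quarantine_host=true, seal_transcript=false, submit_transcript=false, timestamp_receipt=true); no atom is both obligatory and forbidden, so the set is consistent.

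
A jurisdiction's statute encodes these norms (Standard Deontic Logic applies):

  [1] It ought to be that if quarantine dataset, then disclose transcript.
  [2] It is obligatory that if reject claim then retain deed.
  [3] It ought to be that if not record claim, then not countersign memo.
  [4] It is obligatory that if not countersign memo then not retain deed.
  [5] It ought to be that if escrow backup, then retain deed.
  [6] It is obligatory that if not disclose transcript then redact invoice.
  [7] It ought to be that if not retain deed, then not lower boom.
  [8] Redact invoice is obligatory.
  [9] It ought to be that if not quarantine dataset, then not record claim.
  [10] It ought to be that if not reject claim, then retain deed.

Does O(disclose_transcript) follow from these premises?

Premises 10 and 2 are O(¬reject_claim → retain_deed) and O(reject_claim → retain_deed); every ideal world satisfies ¬reject_claim or reject_claim, so in either case retain_deed holds — hence O(retain_deed).
The contrapositive of premise 4 (O(¬countersign_memo → ¬retain_deed)) is O(retain_deed → countersign_memo), and O(retain_deed) is already established, so O(countersign_memo).
Premise 3, O(¬record_claim → ¬countersign_memo), contraposes to O(countersign_memo → record_claim); with O(countersign_memo) we get O(record_claim).
Premise 9, O(¬quarantine_dataset → ¬record_claim), contraposes to O(record_claim → quarantine_dataset); with O(record_claim) we get O(quarantine_dataset).
Applying K to premise 1 (O(quarantine_dataset → disclose_transcript)) and O(quarantine_dataset) yields O(disclose_transcript).
Premises 5, 6, 7, 8 do not contribute to this derivation.
So O(disclose_transcript) follows.

Yes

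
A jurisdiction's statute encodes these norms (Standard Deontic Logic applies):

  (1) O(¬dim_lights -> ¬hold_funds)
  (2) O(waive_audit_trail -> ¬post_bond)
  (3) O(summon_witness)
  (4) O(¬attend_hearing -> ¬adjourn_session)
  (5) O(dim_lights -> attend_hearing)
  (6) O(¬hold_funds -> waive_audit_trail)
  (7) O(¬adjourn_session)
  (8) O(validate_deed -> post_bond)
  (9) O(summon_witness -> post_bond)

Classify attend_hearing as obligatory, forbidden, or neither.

Premise 3 states O(summon_witness) outright.
Premise 9 is O(summon_witness -> post_bond); since O(summon_witness), deontic closure gives O(post_bond).
Premise 2, O(waive_audit_trail -> ¬post_bond), contraposes to O(post_bond -> ¬waive_audit_trail); with O(post_bond) we get O(¬waive_audit_trail).
The contrapositive of premise 6 (O(¬hold_funds -> waive_audit_trail)) is O(¬waive_audit_trail -> hold_funds), and O(¬waive_audit_trail) is already established, so O(hold_funds).
Premise 1, O(¬dim_lights -> ¬hold_funds), contraposes to O(hold_funds -> dim_lights); with O(hold_funds) we get O(dim_lights).
With premise 5, O(dim_lights -> attend_hearing), the K-axiom yields O(attend_hearing).
Premises 4, 7, 8 do not contribute to this derivation.
Hence attend_hearing is obligatory.

Obligatory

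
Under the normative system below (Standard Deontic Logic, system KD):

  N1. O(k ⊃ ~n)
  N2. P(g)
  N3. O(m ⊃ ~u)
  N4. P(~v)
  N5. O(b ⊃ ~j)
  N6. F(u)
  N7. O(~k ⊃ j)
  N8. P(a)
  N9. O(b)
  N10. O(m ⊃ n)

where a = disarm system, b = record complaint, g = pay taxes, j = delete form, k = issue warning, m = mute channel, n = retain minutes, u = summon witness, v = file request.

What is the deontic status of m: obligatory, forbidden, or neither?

From premise 9 we have O(b).
With premise 5, O(b ⊃ ~j), the K-axiom yields O(~j).
The contrapositive of premise 7 (O(~k ⊃ j)) is O(~j ⊃ k), and O(~j) is already established, so O(k).
Applying K to premise 1 (O(k ⊃ ~n)) and O(k) yields O(~n).
The contrapositive of premise 10 (O(m ⊃ n)) is O(~n ⊃ ~m), and O(~n) is already established, so O(~m).
Premises 2, 3, 4, 6, 8 do not contribute to this derivation.
Thus O(~m), which is F(m): m is forbidden.

Forbidden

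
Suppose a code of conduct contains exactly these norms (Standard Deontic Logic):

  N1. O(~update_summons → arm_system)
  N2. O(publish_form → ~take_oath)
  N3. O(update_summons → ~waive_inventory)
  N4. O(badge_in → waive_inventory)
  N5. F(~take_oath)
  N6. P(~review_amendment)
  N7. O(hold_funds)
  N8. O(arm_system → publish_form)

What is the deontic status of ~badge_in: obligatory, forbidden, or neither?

Premise 5 is F(~take_oath), i.e. O(take_oath).
Premise 2, O(publish_form → ~take_oath), contraposes to O(take_oath → ~publish_form); with O(take_oath) we get O(~publish_form).
The contrapositive of premise 8 (O(arm_system → publish_form)) is O(~publish_form → ~arm_system), and O(~publish_form) is already established, so O(~arm_system).
Premise 1, O(~update_summons → arm_system), contraposes to O(~arm_system → update_summons); with O(~arm_system) we get O(update_summons).
Premise 3 is O(update_summons → ~waive_inventory); since O(update_summons), deontic closure gives O(~waive_inventory).
The contrapositive of premise 4 (O(badge_in → waive_inventory)) is O(~waive_inventory → ~badge_in), and O(~waive_inventory) is already established, so O(~badge_in).
Premises 6, 7 do not contribute to this derivation.
Hence ~badge_in is obligatory.

Obligatory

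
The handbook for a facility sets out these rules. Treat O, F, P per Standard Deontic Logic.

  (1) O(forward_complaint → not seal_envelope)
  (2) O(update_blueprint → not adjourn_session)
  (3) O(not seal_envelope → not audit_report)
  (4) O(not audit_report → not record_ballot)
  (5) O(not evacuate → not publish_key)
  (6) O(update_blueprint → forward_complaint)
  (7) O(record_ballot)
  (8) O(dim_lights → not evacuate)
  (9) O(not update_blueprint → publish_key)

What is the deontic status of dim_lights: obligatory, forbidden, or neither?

Forbidden

From premise 7 we have O(record_ballot).
The contrapositive of premise 4 (O(not audit_report → not record_ballot)) is O(record_ballot → audit_report), and O(record_ballot) is already established, so O(audit_report).
Premise 3, O(not seal_envelope → not audit_report), contraposes to O(audit_report → seal_envelope); with O(audit_report) we get O(seal_envelope).
Premise 1, O(forward_complaint → not seal_envelope), contraposes to O(seal_envelope → not forward_complaint); with O(seal_envelope) we get O(not forward_complaint).
Premise 6 is O(update_blueprint → forward_complaint); contrapositively O(not forward_complaint → not update_blueprint). Since O(not forward_complaint) holds, K gives O(not update_blueprint).
Premise 9 is O(not update_blueprint → publish_key); since O(not update_blueprint), deontic closure gives O(publish_key).
The contrapositive of premise 5 (O(not evacuate → not publish_key)) is O(publish_key → evacuate), and O(publish_key) is already established, so O(evacuate).
Premise 8 is O(dim_lights → not evacuate); contrapositively O(evacuate → not dim_lights). Since O(evacuate) holds, K gives O(not dim_lights).
Premise 2 does not contribute to this derivation.
Thus O(not dim_lights), which is F(dim_lights): dim_lights is forbidden.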